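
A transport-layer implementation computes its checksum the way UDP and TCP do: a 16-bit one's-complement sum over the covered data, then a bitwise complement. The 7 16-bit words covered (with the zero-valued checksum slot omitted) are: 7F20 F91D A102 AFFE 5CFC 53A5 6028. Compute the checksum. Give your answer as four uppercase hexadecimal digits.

One's-complement addition (fold any carry out of bit 15 back into bit 0):
  0x7F20 + 0xF91D = 0x1783D → wrap carry → 0x783E
  0x783E + 0xA102 = 0x11940 → wrap carry → 0x1941
  0x1941 + 0xAFFE = 0x0C93F
  0xC93F + 0x5CFC = 0x1263B → wrap carry → 0x263C
  0x263C + 0x53A5 = 0x079E1
  0x79E1 + 0x6028 = 0x0DA09
One's-complement sum = 0xDA09.
Checksum = ~0xDA09 & 0xFFFF = 0x25F6.

25F6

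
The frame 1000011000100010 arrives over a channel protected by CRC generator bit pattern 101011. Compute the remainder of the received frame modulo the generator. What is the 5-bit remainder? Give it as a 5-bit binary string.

00111

Modulo-2 division of 1000011000100010 by 101011:
  pos 0: 100001 XOR 101011 = 001010
  pos 2: 101010 XOR 101011 = 000001
  pos 7: 100100 XOR 101011 = 001111
  pos 9: 111101 XOR 101011 = 010110
  pos 10: 101100 XOR 101011 = 000111
Remainder = 00111 (nonzero — an error is detected).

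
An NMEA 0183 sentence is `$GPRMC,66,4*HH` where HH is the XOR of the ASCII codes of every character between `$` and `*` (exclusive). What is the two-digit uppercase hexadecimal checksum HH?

7F

XOR the ASCII codes of the payload characters:
  'G' = 0x47 → acc = 0x47
  'P' = 0x50 → acc = 0x17
  'R' = 0x52 → acc = 0x45
  'M' = 0x4D → acc = 0x08
  'C' = 0x43 → acc = 0x4B
  ',' = 0x2C → acc = 0x67
  '6' = 0x36 → acc = 0x51
  '6' = 0x36 → acc = 0x67
  ',' = 0x2C → acc = 0x4B
  '4' = 0x34 → acc = 0x7F
Checksum = 0x7F.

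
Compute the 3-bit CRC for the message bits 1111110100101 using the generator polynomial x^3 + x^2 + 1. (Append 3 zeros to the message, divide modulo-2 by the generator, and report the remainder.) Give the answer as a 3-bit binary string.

000

Append 3 zeros: 1111110100101000. Divide by 1101 (XOR where the leading bit is 1):
  pos 0: 1111 XOR 1101 = 0010
  pos 2: 1011 XOR 1101 = 0110
  pos 3: 1100 XOR 1101 = 0001
  pos 6: 1100 XOR 1101 = 0001
  pos 9: 1101 XOR 1101 = 0000
Remainder (last 3 bits) = 000. This is the CRC / FCS.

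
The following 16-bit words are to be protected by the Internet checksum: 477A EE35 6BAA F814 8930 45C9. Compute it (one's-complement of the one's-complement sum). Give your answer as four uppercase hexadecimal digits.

9796

One's-complement addition (fold any carry out of bit 15 back into bit 0):
  0x477A + 0xEE35 = 0x135AF → wrap carry → 0x35B0
  0x35B0 + 0x6BAA = 0x0A15A
  0xA15A + 0xF814 = 0x1996E → wrap carry → 0x996F
  0x996F + 0x8930 = 0x1229F → wrap carry → 0x22A0
  0x22A0 + 0x45C9 = 0x06869
One's-complement sum = 0x6869.
Checksum = ~0x6869 & 0xFFFF = 0x9796.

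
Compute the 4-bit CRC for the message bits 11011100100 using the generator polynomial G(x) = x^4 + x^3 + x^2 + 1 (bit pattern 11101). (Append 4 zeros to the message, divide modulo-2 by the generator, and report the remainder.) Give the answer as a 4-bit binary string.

0000

Append 4 zeros: 110111001000000. Divide by 11101 (XOR where the leading bit is 1):
  pos 0: 11011 XOR 11101 = 00110
  pos 2: 11010 XOR 11101 = 00111
  pos 4: 11101 XOR 11101 = 00000
Remainder (last 4 bits) = 0000. This is the CRC / FCS.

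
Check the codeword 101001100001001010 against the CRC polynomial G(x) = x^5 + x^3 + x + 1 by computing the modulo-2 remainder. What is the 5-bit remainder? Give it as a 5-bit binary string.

01110

Modulo-2 division of 101001100001001010 by 101011:
  pos 0: 101001 XOR 101011 = 000010
  pos 4: 101000 XOR 101011 = 000011
  pos 8: 110100 XOR 101011 = 011111
  pos 9: 111111 XOR 101011 = 010100
  pos 10: 101000 XOR 101011 = 000011
Remainder = 01110 (nonzero — an error is detected).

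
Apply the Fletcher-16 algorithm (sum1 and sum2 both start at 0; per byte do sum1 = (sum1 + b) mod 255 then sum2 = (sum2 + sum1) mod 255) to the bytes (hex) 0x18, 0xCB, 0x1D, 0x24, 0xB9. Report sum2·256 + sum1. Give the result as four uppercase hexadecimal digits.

Running sums (mod 255):
  after byte 0 (0x18): sum1=24, sum2=24
  after byte 1 (0xCB): sum1=227, sum2=251
  after byte 2 (0x1D): sum1=1, sum2=252
  after byte 3 (0x24): sum1=37, sum2=34
  after byte 4 (0xB9): sum1=222, sum2=1
Checksum = sum2·256 + sum1 = 1·256 + 222 = 478 = 0x01DE.

01DE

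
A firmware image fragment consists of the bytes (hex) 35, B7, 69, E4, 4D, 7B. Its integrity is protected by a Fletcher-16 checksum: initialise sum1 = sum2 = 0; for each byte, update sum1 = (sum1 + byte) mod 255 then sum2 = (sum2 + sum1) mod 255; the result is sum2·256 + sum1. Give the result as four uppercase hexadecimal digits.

Running sums (mod 255):
  after byte 0 (35): sum1=53, sum2=53
  after byte 1 (B7): sum1=236, sum2=34
  after byte 2 (69): sum1=86, sum2=120
  after byte 3 (E4): sum1=59, sum2=179
  after byte 4 (4D): sum1=136, sum2=60
  after byte 5 (7B): sum1=4, sum2=64
Checksum = sum2·256 + sum1 = 64·256 + 4 = 16388 = 0x4004.

4004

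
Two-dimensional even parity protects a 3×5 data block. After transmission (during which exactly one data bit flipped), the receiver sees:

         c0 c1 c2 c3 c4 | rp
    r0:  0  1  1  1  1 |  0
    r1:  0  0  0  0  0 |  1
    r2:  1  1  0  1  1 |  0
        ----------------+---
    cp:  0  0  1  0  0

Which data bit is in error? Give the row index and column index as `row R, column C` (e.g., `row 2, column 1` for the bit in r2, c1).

Recompute each row's even parity and compare to rp:
  r0: data parity 0, sent rp 0 → ok
  r1: data parity 0, sent rp 1 → mismatch
  r2: data parity 0, sent rp 0 → ok
Recompute each column's even parity and compare to cp:
  c0: data parity 1, sent cp 0 → mismatch
  c1: data parity 0, sent cp 0 → ok
  c2: data parity 1, sent cp 1 → ok
  c3: data parity 0, sent cp 0 → ok
  c4: data parity 0, sent cp 0 → ok
Exactly one row (r1) and one column (c0) fail → the flipped bit is at their intersection.

row 1, column 0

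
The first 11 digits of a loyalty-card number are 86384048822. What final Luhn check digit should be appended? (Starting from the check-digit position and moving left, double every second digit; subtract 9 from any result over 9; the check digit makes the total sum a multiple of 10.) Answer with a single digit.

6

Partial digits right→left: 2 2 8 8 4 0 4 8 3 6 8
Double every second digit counting from the check-digit position (so the 1st, 3rd, 5th, ... of the partial from the right).
  doubled (with −9 where >9): 4 7 8 8 6 7 → sum 40
  kept as-is: 2 8 0 8 6 → sum 24
Total = 40 + 24 = 64.
Check digit = (10 − (64 mod 10)) mod 10 = 6.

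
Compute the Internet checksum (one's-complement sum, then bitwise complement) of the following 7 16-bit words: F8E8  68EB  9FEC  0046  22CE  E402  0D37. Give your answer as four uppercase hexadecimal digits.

One's-complement addition (fold any carry out of bit 15 back into bit 0):
  0xF8E8 + 0x68EB = 0x161D3 → wrap carry → 0x61D4
  0x61D4 + 0x9FEC = 0x101C0 → wrap carry → 0x01C1
  0x01C1 + 0x0046 = 0x00207
  0x0207 + 0x22CE = 0x024D5
  0x24D5 + 0xE402 = 0x108D7 → wrap carry → 0x08D8
  0x08D8 + 0x0D37 = 0x0160F
One's-complement sum = 0x160F.
Checksum = ~0x160F & 0xFFFF = 0xE9F0.

E9F0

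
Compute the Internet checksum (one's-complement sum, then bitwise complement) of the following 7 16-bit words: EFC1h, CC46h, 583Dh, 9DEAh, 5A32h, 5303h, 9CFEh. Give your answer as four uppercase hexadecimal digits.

One's-complement addition (fold any carry out of bit 15 back into bit 0):
  0xEFC1 + 0xCC46 = 0x1BC07 → wrap carry → 0xBC08
  0xBC08 + 0x583D = 0x11445 → wrap carry → 0x1446
  0x1446 + 0x9DEA = 0x0B230
  0xB230 + 0x5A32 = 0x10C62 → wrap carry → 0x0C63
  0x0C63 + 0x5303 = 0x05F66
  0x5F66 + 0x9CFE = 0x0FC64
One's-complement sum = 0xFC64.
Checksum = ~0xFC64 & 0xFFFF = 0x039B.

039B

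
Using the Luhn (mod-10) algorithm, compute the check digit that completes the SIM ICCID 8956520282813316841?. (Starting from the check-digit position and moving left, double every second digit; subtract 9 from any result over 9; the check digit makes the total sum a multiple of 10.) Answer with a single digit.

5

Partial digits right→left: 1 4 8 6 1 3 3 1 8 2 8 2 0 2 5 6 5 9 8
Double every second digit counting from the check-digit position (so the 1st, 3rd, 5th, ... of the partial from the right).
  doubled (with −9 where >9): 2 7 2 6 7 7 0 1 1 7 → sum 40
  kept as-is: 4 6 3 1 2 2 2 6 9 → sum 35
Total = 40 + 35 = 75.
Check digit = (10 − (75 mod 10)) mod 10 = 5.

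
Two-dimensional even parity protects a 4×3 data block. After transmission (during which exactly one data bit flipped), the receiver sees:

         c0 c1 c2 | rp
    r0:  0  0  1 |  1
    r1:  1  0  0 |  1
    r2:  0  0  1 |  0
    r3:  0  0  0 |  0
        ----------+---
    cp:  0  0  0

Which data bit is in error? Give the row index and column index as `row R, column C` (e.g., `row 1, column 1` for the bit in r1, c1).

Recompute each row's even parity and compare to rp:
  r0: data parity 1, sent rp 1 → ok
  r1: data parity 1, sent rp 1 → ok
  r2: data parity 1, sent rp 0 → mismatch
  r3: data parity 0, sent rp 0 → ok
Recompute each column's even parity and compare to cp:
  c0: data parity 1, sent cp 0 → mismatch
  c1: data parity 0, sent cp 0 → ok
  c2: data parity 0, sent cp 0 → ok
Exactly one row (r2) and one column (c0) fail → the flipped bit is at their intersection.

row 2, column 0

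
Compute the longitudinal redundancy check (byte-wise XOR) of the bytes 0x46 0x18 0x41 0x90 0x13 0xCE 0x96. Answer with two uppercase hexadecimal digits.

C4

XOR the bytes together:
  start with 0x46
  0x46 ⊕ 0x18 = 0x5E
  0x5E ⊕ 0x41 = 0x1F
  0x1F ⊕ 0x90 = 0x8F
  0x8F ⊕ 0x13 = 0x9C
  0x9C ⊕ 0xCE = 0x52
  0x52 ⊕ 0x96 = 0xC4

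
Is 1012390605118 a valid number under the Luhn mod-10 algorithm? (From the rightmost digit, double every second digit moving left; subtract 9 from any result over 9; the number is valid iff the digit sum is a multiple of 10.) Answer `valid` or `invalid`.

invalid

From the right, keep odd positions and double even positions (subtract 9 from any doubled value over 9):
  doubled (positions 2,4,...): 2 1 3 9 4 0 → sum 19
  kept (positions 1,3,...): 8 1 0 0 3 1 1 → sum 14
Total = 33.
33 mod 10 = 3, so the number is invalid.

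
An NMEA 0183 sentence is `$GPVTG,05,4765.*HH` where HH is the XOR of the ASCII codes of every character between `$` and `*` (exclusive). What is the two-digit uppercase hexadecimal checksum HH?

79

XOR the ASCII codes of the payload characters:
  'G' = 0x47 → acc = 0x47
  'P' = 0x50 → acc = 0x17
  'V' = 0x56 → acc = 0x41
  'T' = 0x54 → acc = 0x15
  'G' = 0x47 → acc = 0x52
  ',' = 0x2C → acc = 0x7E
  '0' = 0x30 → acc = 0x4E
  '5' = 0x35 → acc = 0x7B
  ',' = 0x2C → acc = 0x57
  '4' = 0x34 → acc = 0x63
  '7' = 0x37 → acc = 0x54
  '6' = 0x36 → acc = 0x62
  '5' = 0x35 → acc = 0x57
  '.' = 0x2E → acc = 0x79
Checksum = 0x79.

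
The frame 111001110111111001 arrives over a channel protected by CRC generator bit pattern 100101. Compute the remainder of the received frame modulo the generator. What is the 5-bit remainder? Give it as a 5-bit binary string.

00000

Modulo-2 division of 111001110111111001 by 100101:
  pos 0: 111001 XOR 100101 = 011100
  pos 1: 111001 XOR 100101 = 011100
  pos 2: 111001 XOR 100101 = 011100
  pos 3: 111000 XOR 100101 = 011101
  pos 4: 111011 XOR 100101 = 011110
  pos 5: 111101 XOR 100101 = 011000
  pos 6: 110001 XOR 100101 = 010100
  pos 7: 101001 XOR 100101 = 001100
  pos 9: 110011 XOR 100101 = 010110
  pos 10: 101100 XOR 100101 = 001001
  pos 12: 100101 XOR 100101 = 000000
Remainder = 00000 (zero — the frame passes the CRC check).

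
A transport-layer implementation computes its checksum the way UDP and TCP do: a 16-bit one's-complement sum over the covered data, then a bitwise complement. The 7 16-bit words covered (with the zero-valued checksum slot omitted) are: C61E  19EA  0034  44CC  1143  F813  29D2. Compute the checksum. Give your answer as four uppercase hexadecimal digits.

One's-complement addition (fold any carry out of bit 15 back into bit 0):
  0xC61E + 0x19EA = 0x0E008
  0xE008 + 0x0034 = 0x0E03C
  0xE03C + 0x44CC = 0x12508 → wrap carry → 0x2509
  0x2509 + 0x1143 = 0x0364C
  0x364C + 0xF813 = 0x12E5F → wrap carry → 0x2E60
  0x2E60 + 0x29D2 = 0x05832
One's-complement sum = 0x5832.
Checksum = ~0x5832 & 0xFFFF = 0xA7CD.

A7CD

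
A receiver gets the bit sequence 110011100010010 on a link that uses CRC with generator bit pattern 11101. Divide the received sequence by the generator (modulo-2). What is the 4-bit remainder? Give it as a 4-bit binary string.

Modulo-2 division of 110011100010010 by 11101:
  pos 0: 11001 XOR 11101 = 00100
  pos 2: 10011 XOR 11101 = 01110
  pos 3: 11100 XOR 11101 = 00001
  pos 7: 10010 XOR 11101 = 01111
  pos 8: 11110 XOR 11101 = 00011
Remainder = 1110 (nonzero — an error is detected).

1110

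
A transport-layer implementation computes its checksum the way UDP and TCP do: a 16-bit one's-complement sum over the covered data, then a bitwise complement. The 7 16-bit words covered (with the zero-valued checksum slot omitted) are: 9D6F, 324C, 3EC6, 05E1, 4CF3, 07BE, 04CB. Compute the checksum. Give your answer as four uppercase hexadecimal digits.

9220

One's-complement addition (fold any carry out of bit 15 back into bit 0):
  0x9D6F + 0x324C = 0x0CFBB
  0xCFBB + 0x3EC6 = 0x10E81 → wrap carry → 0x0E82
  0x0E82 + 0x05E1 = 0x01463
  0x1463 + 0x4CF3 = 0x06156
  0x6156 + 0x07BE = 0x06914
  0x6914 + 0x04CB = 0x06DDF
One's-complement sum = 0x6DDF.
Checksum = ~0x6DDF & 0xFFFF = 0x9220.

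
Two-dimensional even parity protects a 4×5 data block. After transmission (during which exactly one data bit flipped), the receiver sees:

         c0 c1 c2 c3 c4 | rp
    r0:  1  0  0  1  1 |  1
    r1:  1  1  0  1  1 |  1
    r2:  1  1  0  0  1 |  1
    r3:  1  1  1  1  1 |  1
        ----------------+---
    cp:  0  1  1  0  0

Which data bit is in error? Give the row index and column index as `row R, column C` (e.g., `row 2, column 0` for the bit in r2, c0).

Recompute each row's even parity and compare to rp:
  r0: data parity 1, sent rp 1 → ok
  r1: data parity 0, sent rp 1 → mismatch
  r2: data parity 1, sent rp 1 → ok
  r3: data parity 1, sent rp 1 → ok
Recompute each column's even parity and compare to cp:
  c0: data parity 0, sent cp 0 → ok
  c1: data parity 1, sent cp 1 → ok
  c2: data parity 1, sent cp 1 → ok
  c3: data parity 1, sent cp 0 → mismatch
  c4: data parity 0, sent cp 0 → ok
Exactly one row (r1) and one column (c3) fail → the flipped bit is at their intersection.

row 1, column 3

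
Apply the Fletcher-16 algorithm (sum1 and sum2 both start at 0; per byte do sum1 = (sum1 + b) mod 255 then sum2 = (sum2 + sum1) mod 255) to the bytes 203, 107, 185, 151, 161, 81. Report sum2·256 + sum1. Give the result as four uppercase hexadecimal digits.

227B

Running sums (mod 255):
  after byte 0 (203): sum1=203, sum2=203
  after byte 1 (107): sum1=55, sum2=3
  after byte 2 (185): sum1=240, sum2=243
  after byte 3 (151): sum1=136, sum2=124
  after byte 4 (161): sum1=42, sum2=166
  after byte 5 (81): sum1=123, sum2=34
Checksum = sum2·256 + sum1 = 34·256 + 123 = 8827 = 0x227B.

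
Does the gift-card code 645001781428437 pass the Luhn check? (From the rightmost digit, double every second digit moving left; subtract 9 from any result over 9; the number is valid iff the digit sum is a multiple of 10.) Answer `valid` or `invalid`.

From the right, keep odd positions and double even positions (subtract 9 from any doubled value over 9):
  doubled (positions 2,4,...): 6 7 8 7 2 0 8 → sum 38
  kept (positions 1,3,...): 7 4 2 1 7 0 5 6 → sum 32
Total = 70.
70 mod 10 = 0, so the number is valid.

valid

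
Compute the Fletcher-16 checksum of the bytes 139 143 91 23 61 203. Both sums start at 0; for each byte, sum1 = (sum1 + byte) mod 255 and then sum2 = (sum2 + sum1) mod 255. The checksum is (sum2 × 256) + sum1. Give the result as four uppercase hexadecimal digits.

0C96

Running sums (mod 255):
  after byte 0 (139): sum1=139, sum2=139
  after byte 1 (143): sum1=27, sum2=166
  after byte 2 (91): sum1=118, sum2=29
  after byte 3 (23): sum1=141, sum2=170
  after byte 4 (61): sum1=202, sum2=117
  after byte 5 (203): sum1=150, sum2=12
Checksum = sum2·256 + sum1 = 12·256 + 150 = 3222 = 0x0C96.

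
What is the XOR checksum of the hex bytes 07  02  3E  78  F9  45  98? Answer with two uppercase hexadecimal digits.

XOR the bytes together:
  start with 0x07
  0x07 ⊕ 0x02 = 0x05
  0x05 ⊕ 0x3E = 0x3B
  0x3B ⊕ 0x78 = 0x43
  0x43 ⊕ 0xF9 = 0xBA
  0xBA ⊕ 0x45 = 0xFF
  0xFF ⊕ 0x98 = 0x67

67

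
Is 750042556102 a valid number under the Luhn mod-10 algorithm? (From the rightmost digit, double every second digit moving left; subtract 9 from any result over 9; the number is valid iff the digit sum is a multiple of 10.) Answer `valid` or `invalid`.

invalid

From the right, keep odd positions and double even positions (subtract 9 from any doubled value over 9):
  doubled (positions 2,4,...): 0 3 1 8 0 5 → sum 17
  kept (positions 1,3,...): 2 1 5 2 0 5 → sum 15
Total = 32.
32 mod 10 = 2, so the number is invalid.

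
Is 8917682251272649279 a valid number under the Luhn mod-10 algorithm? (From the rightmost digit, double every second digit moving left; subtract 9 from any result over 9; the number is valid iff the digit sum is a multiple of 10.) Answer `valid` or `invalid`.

From the right, keep odd positions and double even positions (subtract 9 from any doubled value over 9):
  doubled (positions 2,4,...): 5 9 3 5 2 4 7 5 9 → sum 49
  kept (positions 1,3,...): 9 2 4 2 2 5 2 6 1 8 → sum 41
Total = 90.
90 mod 10 = 0, so the number is valid.

valid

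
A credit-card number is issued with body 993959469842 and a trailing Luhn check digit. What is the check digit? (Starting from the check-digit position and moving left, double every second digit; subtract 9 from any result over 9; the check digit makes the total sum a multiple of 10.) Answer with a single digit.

5

Partial digits right→left: 2 4 8 9 6 4 9 5 9 3 9 9
Double every second digit counting from the check-digit position (so the 1st, 3rd, 5th, ... of the partial from the right).
  doubled (with −9 where >9): 4 7 3 9 9 9 → sum 41
  kept as-is: 4 9 4 5 3 9 → sum 34
Total = 41 + 34 = 75.
Check digit = (10 − (75 mod 10)) mod 10 = 5.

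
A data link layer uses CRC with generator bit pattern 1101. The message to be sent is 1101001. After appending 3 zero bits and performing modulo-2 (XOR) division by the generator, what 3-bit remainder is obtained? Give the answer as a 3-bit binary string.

Append 3 zeros: 1101001000. Divide by 1101 (XOR where the leading bit is 1):
  pos 0: 1101 XOR 1101 = 0000
  pos 6: 1000 XOR 1101 = 0101
Remainder (last 3 bits) = 101. This is the CRC / FCS.

101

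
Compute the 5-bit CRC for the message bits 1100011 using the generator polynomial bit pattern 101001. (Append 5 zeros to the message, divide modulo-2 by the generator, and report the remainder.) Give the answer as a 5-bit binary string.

00111

Append 5 zeros: 110001100000. Divide by 101001 (XOR where the leading bit is 1):
  pos 0: 110001 XOR 101001 = 011000
  pos 1: 110001 XOR 101001 = 011000
  pos 2: 110000 XOR 101001 = 011001
  pos 3: 110010 XOR 101001 = 011011
  pos 4: 110110 XOR 101001 = 011111
  pos 5: 111110 XOR 101001 = 010111
  pos 6: 101110 XOR 101001 = 000111
Remainder (last 5 bits) = 00111. This is the CRC / FCS.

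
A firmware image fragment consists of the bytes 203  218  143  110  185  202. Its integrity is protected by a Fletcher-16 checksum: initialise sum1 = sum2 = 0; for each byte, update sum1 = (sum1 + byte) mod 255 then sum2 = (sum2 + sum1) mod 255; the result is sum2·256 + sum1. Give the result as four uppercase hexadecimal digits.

Running sums (mod 255):
  after byte 0 (203): sum1=203, sum2=203
  after byte 1 (218): sum1=166, sum2=114
  after byte 2 (143): sum1=54, sum2=168
  after byte 3 (110): sum1=164, sum2=77
  after byte 4 (185): sum1=94, sum2=171
  after byte 5 (202): sum1=41, sum2=212
Checksum = sum2·256 + sum1 = 212·256 + 41 = 54313 = 0xD429.

D429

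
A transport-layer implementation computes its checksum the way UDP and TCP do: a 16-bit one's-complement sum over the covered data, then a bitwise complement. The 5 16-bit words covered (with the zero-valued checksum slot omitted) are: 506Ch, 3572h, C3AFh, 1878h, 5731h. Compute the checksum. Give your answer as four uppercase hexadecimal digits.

46C8

One's-complement addition (fold any carry out of bit 15 back into bit 0):
  0x506C + 0x3572 = 0x085DE
  0x85DE + 0xC3AF = 0x1498D → wrap carry → 0x498E
  0x498E + 0x1878 = 0x06206
  0x6206 + 0x5731 = 0x0B937
One's-complement sum = 0xB937.
Checksum = ~0xB937 & 0xFFFF = 0x46C8.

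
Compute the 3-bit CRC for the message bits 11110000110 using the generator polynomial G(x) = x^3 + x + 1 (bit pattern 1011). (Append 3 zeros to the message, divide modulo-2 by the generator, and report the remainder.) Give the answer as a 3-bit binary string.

110

Append 3 zeros: 11110000110000. Divide by 1011 (XOR where the leading bit is 1):
  pos 0: 1111 XOR 1011 = 0100
  pos 1: 1000 XOR 1011 = 0011
  pos 3: 1100 XOR 1011 = 0111
  pos 4: 1110 XOR 1011 = 0101
  pos 5: 1011 XOR 1011 = 0000
  pos 9: 1000 XOR 1011 = 0011
Remainder (last 3 bits) = 110. This is the CRC / FCS.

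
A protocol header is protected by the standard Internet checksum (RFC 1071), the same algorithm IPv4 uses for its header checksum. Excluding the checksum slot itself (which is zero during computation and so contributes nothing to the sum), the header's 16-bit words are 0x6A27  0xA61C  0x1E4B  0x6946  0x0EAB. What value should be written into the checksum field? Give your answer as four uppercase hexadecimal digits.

One's-complement addition (fold any carry out of bit 15 back into bit 0):
  0x6A27 + 0xA61C = 0x11043 → wrap carry → 0x1044
  0x1044 + 0x1E4B = 0x02E8F
  0x2E8F + 0x6946 = 0x097D5
  0x97D5 + 0x0EAB = 0x0A680
One's-complement sum = 0xA680.
Checksum = ~0xA680 & 0xFFFF = 0x597F.

597F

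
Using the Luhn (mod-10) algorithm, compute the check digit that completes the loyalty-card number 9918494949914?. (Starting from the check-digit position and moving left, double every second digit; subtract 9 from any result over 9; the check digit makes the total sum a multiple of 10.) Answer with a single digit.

3

Partial digits right→left: 4 1 9 9 4 9 4 9 4 8 1 9 9
Double every second digit counting from the check-digit position (so the 1st, 3rd, 5th, ... of the partial from the right).
  doubled (with −9 where >9): 8 9 8 8 8 2 9 → sum 52
  kept as-is: 1 9 9 9 8 9 → sum 45
Total = 52 + 45 = 97.
Check digit = (10 − (97 mod 10)) mod 10 = 3.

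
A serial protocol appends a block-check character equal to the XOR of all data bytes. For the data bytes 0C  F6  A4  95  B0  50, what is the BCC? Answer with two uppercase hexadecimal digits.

XOR the bytes together:
  start with 0x0C
  0x0C ⊕ 0xF6 = 0xFA
  0xFA ⊕ 0xA4 = 0x5E
  0x5E ⊕ 0x95 = 0xCB
  0xCB ⊕ 0xB0 = 0x7B
  0x7B ⊕ 0x50 = 0x2B

2B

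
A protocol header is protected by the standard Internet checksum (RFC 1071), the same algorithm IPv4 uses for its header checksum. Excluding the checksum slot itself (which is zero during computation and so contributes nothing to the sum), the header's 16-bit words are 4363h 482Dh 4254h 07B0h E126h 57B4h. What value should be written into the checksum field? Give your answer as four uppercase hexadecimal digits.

F18F

One's-complement addition (fold any carry out of bit 15 back into bit 0):
  0x4363 + 0x482D = 0x08B90
  0x8B90 + 0x4254 = 0x0CDE4
  0xCDE4 + 0x07B0 = 0x0D594
  0xD594 + 0xE126 = 0x1B6BA → wrap carry → 0xB6BB
  0xB6BB + 0x57B4 = 0x10E6F → wrap carry → 0x0E70
One's-complement sum = 0x0E70.
Checksum = ~0x0E70 & 0xFFFF = 0xF18F.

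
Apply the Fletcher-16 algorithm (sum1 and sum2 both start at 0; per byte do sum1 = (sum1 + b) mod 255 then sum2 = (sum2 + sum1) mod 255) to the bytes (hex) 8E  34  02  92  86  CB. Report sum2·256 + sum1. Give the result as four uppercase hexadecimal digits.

F4A9

Running sums (mod 255):
  after byte 0 (8E): sum1=142, sum2=142
  after byte 1 (34): sum1=194, sum2=81
  after byte 2 (02): sum1=196, sum2=22
  after byte 3 (92): sum1=87, sum2=109
  after byte 4 (86): sum1=221, sum2=75
  after byte 5 (CB): sum1=169, sum2=244
Checksum = sum2·256 + sum1 = 244·256 + 169 = 62633 = 0xF4A9.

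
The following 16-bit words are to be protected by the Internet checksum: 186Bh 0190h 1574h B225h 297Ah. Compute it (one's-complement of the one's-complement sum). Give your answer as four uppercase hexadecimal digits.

F4F0

One's-complement addition (fold any carry out of bit 15 back into bit 0):
  0x186B + 0x0190 = 0x019FB
  0x19FB + 0x1574 = 0x02F6F
  0x2F6F + 0xB225 = 0x0E194
  0xE194 + 0x297A = 0x10B0E → wrap carry → 0x0B0F
One's-complement sum = 0x0B0F.
Checksum = ~0x0B0F & 0xFFFF = 0xF4F0.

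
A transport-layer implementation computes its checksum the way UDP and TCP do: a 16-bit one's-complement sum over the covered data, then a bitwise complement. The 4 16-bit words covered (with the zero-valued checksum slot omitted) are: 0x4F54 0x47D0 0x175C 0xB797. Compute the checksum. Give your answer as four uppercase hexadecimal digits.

One's-complement addition (fold any carry out of bit 15 back into bit 0):
  0x4F54 + 0x47D0 = 0x09724
  0x9724 + 0x175C = 0x0AE80
  0xAE80 + 0xB797 = 0x16617 → wrap carry → 0x6618
One's-complement sum = 0x6618.
Checksum = ~0x6618 & 0xFFFF = 0x99E7.

99E7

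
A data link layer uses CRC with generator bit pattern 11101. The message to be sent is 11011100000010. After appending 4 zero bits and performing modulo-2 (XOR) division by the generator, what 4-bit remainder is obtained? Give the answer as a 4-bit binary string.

0011

Append 4 zeros: 110111000000100000. Divide by 11101 (XOR where the leading bit is 1):
  pos 0: 11011 XOR 11101 = 00110
  pos 2: 11010 XOR 11101 = 00111
  pos 4: 11100 XOR 11101 = 00001
  pos 8: 10001 XOR 11101 = 01100
  pos 9: 11000 XOR 11101 = 00101
  pos 11: 10100 XOR 11101 = 01001
  pos 12: 10010 XOR 11101 = 01111
  pos 13: 11110 XOR 11101 = 00011
Remainder (last 4 bits) = 0011. This is the CRC / FCS.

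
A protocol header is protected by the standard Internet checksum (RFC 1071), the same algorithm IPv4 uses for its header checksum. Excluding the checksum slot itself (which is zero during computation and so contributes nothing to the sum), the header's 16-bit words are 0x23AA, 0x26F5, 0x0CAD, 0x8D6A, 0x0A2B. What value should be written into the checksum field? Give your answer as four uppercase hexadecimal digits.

One's-complement addition (fold any carry out of bit 15 back into bit 0):
  0x23AA + 0x26F5 = 0x04A9F
  0x4A9F + 0x0CAD = 0x0574C
  0x574C + 0x8D6A = 0x0E4B6
  0xE4B6 + 0x0A2B = 0x0EEE1
One's-complement sum = 0xEEE1.
Checksum = ~0xEEE1 & 0xFFFF = 0x111E.

111E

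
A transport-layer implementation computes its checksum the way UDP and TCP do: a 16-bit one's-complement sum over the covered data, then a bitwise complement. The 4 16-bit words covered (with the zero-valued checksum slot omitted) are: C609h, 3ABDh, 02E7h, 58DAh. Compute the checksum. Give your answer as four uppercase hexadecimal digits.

One's-complement addition (fold any carry out of bit 15 back into bit 0):
  0xC609 + 0x3ABD = 0x100C6 → wrap carry → 0x00C7
  0x00C7 + 0x02E7 = 0x003AE
  0x03AE + 0x58DA = 0x05C88
One's-complement sum = 0x5C88.
Checksum = ~0x5C88 & 0xFFFF = 0xA377.

A377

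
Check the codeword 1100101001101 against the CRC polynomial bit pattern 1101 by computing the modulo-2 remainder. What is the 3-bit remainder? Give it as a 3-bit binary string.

000

Modulo-2 division of 1100101001101 by 1101:
  pos 0: 1100 XOR 1101 = 0001
  pos 3: 1101 XOR 1101 = 0000
  pos 9: 1101 XOR 1101 = 0000
Remainder = 000 (zero — the frame passes the CRC check).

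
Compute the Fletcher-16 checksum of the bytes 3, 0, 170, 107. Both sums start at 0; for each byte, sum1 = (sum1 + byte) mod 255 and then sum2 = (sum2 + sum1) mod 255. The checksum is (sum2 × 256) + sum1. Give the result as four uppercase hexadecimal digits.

Running sums (mod 255):
  after byte 0 (3): sum1=3, sum2=3
  after byte 1 (0): sum1=3, sum2=6
  after byte 2 (170): sum1=173, sum2=179
  after byte 3 (107): sum1=25, sum2=204
Checksum = sum2·256 + sum1 = 204·256 + 25 = 52249 = 0xCC19.

CC19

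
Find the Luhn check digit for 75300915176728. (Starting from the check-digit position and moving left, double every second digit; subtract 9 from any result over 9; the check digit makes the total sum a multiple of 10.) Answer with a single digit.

2

Partial digits right→left: 8 2 7 6 7 1 5 1 9 0 0 3 5 7
Double every second digit counting from the check-digit position (so the 1st, 3rd, 5th, ... of the partial from the right).
  doubled (with −9 where >9): 7 5 5 1 9 0 1 → sum 28
  kept as-is: 2 6 1 1 0 3 7 → sum 20
Total = 28 + 20 = 48.
Check digit = (10 − (48 mod 10)) mod 10 = 2.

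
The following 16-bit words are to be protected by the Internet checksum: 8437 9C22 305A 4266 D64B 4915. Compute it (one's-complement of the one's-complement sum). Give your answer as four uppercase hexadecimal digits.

One's-complement addition (fold any carry out of bit 15 back into bit 0):
  0x8437 + 0x9C22 = 0x12059 → wrap carry → 0x205A
  0x205A + 0x305A = 0x050B4
  0x50B4 + 0x4266 = 0x0931A
  0x931A + 0xD64B = 0x16965 → wrap carry → 0x6966
  0x6966 + 0x4915 = 0x0B27B
One's-complement sum = 0xB27B.
Checksum = ~0xB27B & 0xFFFF = 0x4D84.

4D84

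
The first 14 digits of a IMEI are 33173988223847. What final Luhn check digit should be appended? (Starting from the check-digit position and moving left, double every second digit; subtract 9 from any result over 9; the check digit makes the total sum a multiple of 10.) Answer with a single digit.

3

Partial digits right→left: 7 4 8 3 2 2 8 8 9 3 7 1 3 3
Double every second digit counting from the check-digit position (so the 1st, 3rd, 5th, ... of the partial from the right).
  doubled (with −9 where >9): 5 7 4 7 9 5 6 → sum 43
  kept as-is: 4 3 2 8 3 1 3 → sum 24
Total = 43 + 24 = 67.
Check digit = (10 − (67 mod 10)) mod 10 = 3.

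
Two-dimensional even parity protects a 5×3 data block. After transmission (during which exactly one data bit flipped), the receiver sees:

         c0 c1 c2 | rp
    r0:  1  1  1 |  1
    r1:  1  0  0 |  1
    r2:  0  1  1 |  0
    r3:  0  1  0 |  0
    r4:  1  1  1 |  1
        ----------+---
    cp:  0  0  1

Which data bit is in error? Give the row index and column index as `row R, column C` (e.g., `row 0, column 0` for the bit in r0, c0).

row 3, column 0

Recompute each row's even parity and compare to rp:
  r0: data parity 1, sent rp 1 → ok
  r1: data parity 1, sent rp 1 → ok
  r2: data parity 0, sent rp 0 → ok
  r3: data parity 1, sent rp 0 → mismatch
  r4: data parity 1, sent rp 1 → ok
Recompute each column's even parity and compare to cp:
  c0: data parity 1, sent cp 0 → mismatch
  c1: data parity 0, sent cp 0 → ok
  c2: data parity 1, sent cp 1 → ok
Exactly one row (r3) and one column (c0) fail → the flipped bit is at their intersection.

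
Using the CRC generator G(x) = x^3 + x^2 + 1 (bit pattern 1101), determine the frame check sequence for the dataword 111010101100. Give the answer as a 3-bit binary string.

110

Append 3 zeros: 111010101100000. Divide by 1101 (XOR where the leading bit is 1):
  pos 0: 1110 XOR 1101 = 0011
  pos 2: 1110 XOR 1101 = 0011
  pos 4: 1110 XOR 1101 = 0011
  pos 6: 1111 XOR 1101 = 0010
  pos 8: 1000 XOR 1101 = 0101
  pos 9: 1010 XOR 1101 = 0111
  pos 10: 1110 XOR 1101 = 0011
Remainder (last 3 bits) = 110. This is the CRC / FCS.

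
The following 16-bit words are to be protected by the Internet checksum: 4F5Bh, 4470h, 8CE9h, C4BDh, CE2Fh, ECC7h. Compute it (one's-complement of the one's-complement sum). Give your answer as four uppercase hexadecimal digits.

5F95

One's-complement addition (fold any carry out of bit 15 back into bit 0):
  0x4F5B + 0x4470 = 0x093CB
  0x93CB + 0x8CE9 = 0x120B4 → wrap carry → 0x20B5
  0x20B5 + 0xC4BD = 0x0E572
  0xE572 + 0xCE2F = 0x1B3A1 → wrap carry → 0xB3A2
  0xB3A2 + 0xECC7 = 0x1A069 → wrap carry → 0xA06A
One's-complement sum = 0xA06A.
Checksum = ~0xA06A & 0xFFFF = 0x5F95.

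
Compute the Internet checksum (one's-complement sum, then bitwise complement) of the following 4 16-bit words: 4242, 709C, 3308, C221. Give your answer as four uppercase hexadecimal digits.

57F7

One's-complement addition (fold any carry out of bit 15 back into bit 0):
  0x4242 + 0x709C = 0x0B2DE
  0xB2DE + 0x3308 = 0x0E5E6
  0xE5E6 + 0xC221 = 0x1A807 → wrap carry → 0xA808
One's-complement sum = 0xA808.
Checksum = ~0xA808 & 0xFFFF = 0x57F7.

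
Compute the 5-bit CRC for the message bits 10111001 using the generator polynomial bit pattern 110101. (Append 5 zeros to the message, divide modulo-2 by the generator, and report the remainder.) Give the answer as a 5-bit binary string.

00001

Append 5 zeros: 1011100100000. Divide by 110101 (XOR where the leading bit is 1):
  pos 0: 101110 XOR 110101 = 011011
  pos 1: 110110 XOR 110101 = 000011
  pos 5: 111000 XOR 110101 = 001101
  pos 7: 110100 XOR 110101 = 000001
Remainder (last 5 bits) = 00001. This is the CRC / FCS.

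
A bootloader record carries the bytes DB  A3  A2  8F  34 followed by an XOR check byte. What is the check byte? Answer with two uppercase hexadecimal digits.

61

XOR the bytes together:
  start with 0xDB
  0xDB ⊕ 0xA3 = 0x78
  0x78 ⊕ 0xA2 = 0xDA
  0xDA ⊕ 0x8F = 0x55
  0x55 ⊕ 0x34 = 0x61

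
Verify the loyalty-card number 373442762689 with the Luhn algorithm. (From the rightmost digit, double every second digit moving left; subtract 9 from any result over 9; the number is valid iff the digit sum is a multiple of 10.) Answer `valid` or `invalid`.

valid

From the right, keep odd positions and double even positions (subtract 9 from any doubled value over 9):
  doubled (positions 2,4,...): 7 4 5 8 6 6 → sum 36
  kept (positions 1,3,...): 9 6 6 2 4 7 → sum 34
Total = 70.
70 mod 10 = 0, so the number is valid.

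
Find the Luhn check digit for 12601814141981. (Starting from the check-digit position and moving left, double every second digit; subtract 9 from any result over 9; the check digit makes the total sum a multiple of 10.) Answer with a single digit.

3

Partial digits right→left: 1 8 9 1 4 1 4 1 8 1 0 6 2 1
Double every second digit counting from the check-digit position (so the 1st, 3rd, 5th, ... of the partial from the right).
  doubled (with −9 where >9): 2 9 8 8 7 0 4 → sum 38
  kept as-is: 8 1 1 1 1 6 1 → sum 19
Total = 38 + 19 = 57.
Check digit = (10 − (57 mod 10)) mod 10 = 3.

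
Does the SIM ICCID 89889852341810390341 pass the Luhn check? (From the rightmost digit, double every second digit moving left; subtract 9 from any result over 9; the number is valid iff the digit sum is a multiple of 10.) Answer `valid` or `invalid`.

valid

From the right, keep odd positions and double even positions (subtract 9 from any doubled value over 9):
  doubled (positions 2,4,...): 8 0 6 2 2 6 1 9 7 7 → sum 48
  kept (positions 1,3,...): 1 3 9 0 8 4 2 8 8 9 → sum 52
Total = 100.
100 mod 10 = 0, so the number is valid.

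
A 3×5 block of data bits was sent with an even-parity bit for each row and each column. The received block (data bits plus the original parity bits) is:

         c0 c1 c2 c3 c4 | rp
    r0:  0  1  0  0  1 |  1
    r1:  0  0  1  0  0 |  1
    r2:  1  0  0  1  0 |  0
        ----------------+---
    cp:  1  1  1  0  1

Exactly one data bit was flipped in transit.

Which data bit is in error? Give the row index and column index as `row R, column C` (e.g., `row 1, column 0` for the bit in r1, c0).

row 0, column 3

Recompute each row's even parity and compare to rp:
  r0: data parity 0, sent rp 1 → mismatch
  r1: data parity 1, sent rp 1 → ok
  r2: data parity 0, sent rp 0 → ok
Recompute each column's even parity and compare to cp:
  c0: data parity 1, sent cp 1 → ok
  c1: data parity 1, sent cp 1 → ok
  c2: data parity 1, sent cp 1 → ok
  c3: data parity 1, sent cp 0 → mismatch
  c4: data parity 1, sent cp 1 → ok
Exactly one row (r0) and one column (c3) fail → the flipped bit is at their intersection.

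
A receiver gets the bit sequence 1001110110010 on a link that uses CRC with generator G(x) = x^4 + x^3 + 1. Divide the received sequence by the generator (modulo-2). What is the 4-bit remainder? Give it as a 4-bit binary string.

1111

Modulo-2 division of 1001110110010 by 11001:
  pos 0: 10011 XOR 11001 = 01010
  pos 1: 10101 XOR 11001 = 01100
  pos 2: 11000 XOR 11001 = 00001
  pos 6: 11100 XOR 11001 = 00101
  pos 8: 10110 XOR 11001 = 01111
Remainder = 1111 (nonzero — an error is detected).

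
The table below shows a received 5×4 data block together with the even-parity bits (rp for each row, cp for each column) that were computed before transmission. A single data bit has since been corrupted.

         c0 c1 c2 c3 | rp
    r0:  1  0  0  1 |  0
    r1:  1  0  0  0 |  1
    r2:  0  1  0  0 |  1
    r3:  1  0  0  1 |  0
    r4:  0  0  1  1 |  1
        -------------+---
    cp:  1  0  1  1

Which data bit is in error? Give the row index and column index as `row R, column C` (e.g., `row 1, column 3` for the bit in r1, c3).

row 4, column 1

Recompute each row's even parity and compare to rp:
  r0: data parity 0, sent rp 0 → ok
  r1: data parity 1, sent rp 1 → ok
  r2: data parity 1, sent rp 1 → ok
  r3: data parity 0, sent rp 0 → ok
  r4: data parity 0, sent rp 1 → mismatch
Recompute each column's even parity and compare to cp:
  c0: data parity 1, sent cp 1 → ok
  c1: data parity 1, sent cp 0 → mismatch
  c2: data parity 1, sent cp 1 → ok
  c3: data parity 1, sent cp 1 → ok
Exactly one row (r4) and one column (c1) fail → the flipped bit is at their intersection.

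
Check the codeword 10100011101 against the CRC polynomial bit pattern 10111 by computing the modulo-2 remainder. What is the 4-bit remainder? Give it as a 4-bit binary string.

0000

Modulo-2 division of 10100011101 by 10111:
  pos 0: 10100 XOR 10111 = 00011
  pos 3: 11011 XOR 10111 = 01100
  pos 4: 11001 XOR 10111 = 01110
  pos 5: 11100 XOR 10111 = 01011
  pos 6: 10111 XOR 10111 = 00000
Remainder = 0000 (zero — the frame passes the CRC check).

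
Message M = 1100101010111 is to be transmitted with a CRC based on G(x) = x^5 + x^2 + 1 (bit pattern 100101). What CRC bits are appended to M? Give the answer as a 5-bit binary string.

10010

Append 5 zeros: 110010101011100000. Divide by 100101 (XOR where the leading bit is 1):
  pos 0: 110010 XOR 100101 = 010111
  pos 1: 101111 XOR 100101 = 001010
  pos 3: 101001 XOR 100101 = 001100
  pos 5: 110001 XOR 100101 = 010100
  pos 6: 101001 XOR 100101 = 001100
  pos 8: 110010 XOR 100101 = 010111
  pos 9: 101110 XOR 100101 = 001011
  pos 11: 101100 XOR 100101 = 001001
Remainder (last 5 bits) = 10010. This is the CRC / FCS.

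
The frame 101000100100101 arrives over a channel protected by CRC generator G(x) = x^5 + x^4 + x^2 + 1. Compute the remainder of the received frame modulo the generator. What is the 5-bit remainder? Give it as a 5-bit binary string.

00000

Modulo-2 division of 101000100100101 by 110101:
  pos 0: 101000 XOR 110101 = 011101
  pos 1: 111011 XOR 110101 = 001110
  pos 3: 111000 XOR 110101 = 001101
  pos 5: 110110 XOR 110101 = 000011
  pos 9: 110101 XOR 110101 = 000000
Remainder = 00000 (zero — the frame passes the CRC check).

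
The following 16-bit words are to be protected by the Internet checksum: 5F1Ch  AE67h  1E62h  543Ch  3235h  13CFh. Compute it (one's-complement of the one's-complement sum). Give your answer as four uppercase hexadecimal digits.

39D9

One's-complement addition (fold any carry out of bit 15 back into bit 0):
  0x5F1C + 0xAE67 = 0x10D83 → wrap carry → 0x0D84
  0x0D84 + 0x1E62 = 0x02BE6
  0x2BE6 + 0x543C = 0x08022
  0x8022 + 0x3235 = 0x0B257
  0xB257 + 0x13CF = 0x0C626
One's-complement sum = 0xC626.
Checksum = ~0xC626 & 0xFFFF = 0x39D9.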